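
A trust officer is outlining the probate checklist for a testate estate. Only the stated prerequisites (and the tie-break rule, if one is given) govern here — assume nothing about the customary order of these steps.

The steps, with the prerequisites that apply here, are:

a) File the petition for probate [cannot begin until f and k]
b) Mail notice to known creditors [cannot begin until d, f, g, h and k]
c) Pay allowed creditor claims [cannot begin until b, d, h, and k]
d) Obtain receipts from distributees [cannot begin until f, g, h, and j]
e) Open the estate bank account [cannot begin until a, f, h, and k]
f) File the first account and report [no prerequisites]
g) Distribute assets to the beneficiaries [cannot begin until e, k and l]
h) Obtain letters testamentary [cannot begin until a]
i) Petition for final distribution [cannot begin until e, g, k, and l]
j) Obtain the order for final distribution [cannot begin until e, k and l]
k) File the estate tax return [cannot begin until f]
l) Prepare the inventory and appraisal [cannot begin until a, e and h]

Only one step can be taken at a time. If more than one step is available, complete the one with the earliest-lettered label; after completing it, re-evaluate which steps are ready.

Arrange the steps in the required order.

f, k, a, h, e, l, g, i, j, d, b, c

f is the only step with nothing outstanding, so it goes first.
k needed f, now all done → k.
That leaves a as the only ready step → a.
h is the only step now ready → h.
Next only e has its prerequisites met → e.
l is the only step now ready → l.
Now g and j have their prerequisites met. g has the earlier label, so g next.
i and j are both available; i has the earlier label → i.
Next only j has its prerequisites met → j.
That leaves d as the only ready step → d.
Next only b has its prerequisites met → b.
c needed b, d, h and k, now all done → c.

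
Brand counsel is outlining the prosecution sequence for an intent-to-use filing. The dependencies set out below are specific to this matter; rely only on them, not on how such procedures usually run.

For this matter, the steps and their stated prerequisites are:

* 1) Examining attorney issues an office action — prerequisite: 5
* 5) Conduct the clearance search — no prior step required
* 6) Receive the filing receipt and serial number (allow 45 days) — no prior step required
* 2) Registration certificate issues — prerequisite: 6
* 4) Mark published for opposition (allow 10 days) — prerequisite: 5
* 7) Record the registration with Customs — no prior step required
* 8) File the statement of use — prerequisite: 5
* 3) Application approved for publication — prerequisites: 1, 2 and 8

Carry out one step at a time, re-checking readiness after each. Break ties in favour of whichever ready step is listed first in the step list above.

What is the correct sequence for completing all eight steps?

5, 6 and 7 have no prerequisites; 5 is listed earlier, so 5 is first.
Now 1, 6, 4, 7 and 8 have their prerequisites met. 1 is listed earlier, so 1 next.
6, 4, 7 and 8 are all available; 6 is listed earlier → 6.
Now 2, 4, 7 and 8 have their prerequisites met. 2 is listed earlier, so 2 next.
Now 4, 7 and 8 have their prerequisites met. 4 is listed earlier, so 4 next.
7 and 8 are both available; 7 is listed earlier → 7.
8 needed 5, now all done → 8.
Next only 3 has its prerequisites met → 3.

5, 1, 6, 2, 4, 7, 8, 3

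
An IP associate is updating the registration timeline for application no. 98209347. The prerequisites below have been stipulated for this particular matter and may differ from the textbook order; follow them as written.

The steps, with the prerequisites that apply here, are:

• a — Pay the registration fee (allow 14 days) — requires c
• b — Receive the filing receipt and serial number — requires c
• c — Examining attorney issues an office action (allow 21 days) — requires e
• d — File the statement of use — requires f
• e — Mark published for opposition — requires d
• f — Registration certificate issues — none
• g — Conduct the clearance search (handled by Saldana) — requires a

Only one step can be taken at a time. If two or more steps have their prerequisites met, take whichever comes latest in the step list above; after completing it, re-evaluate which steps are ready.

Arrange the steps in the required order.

f, d, e, c, b, a, g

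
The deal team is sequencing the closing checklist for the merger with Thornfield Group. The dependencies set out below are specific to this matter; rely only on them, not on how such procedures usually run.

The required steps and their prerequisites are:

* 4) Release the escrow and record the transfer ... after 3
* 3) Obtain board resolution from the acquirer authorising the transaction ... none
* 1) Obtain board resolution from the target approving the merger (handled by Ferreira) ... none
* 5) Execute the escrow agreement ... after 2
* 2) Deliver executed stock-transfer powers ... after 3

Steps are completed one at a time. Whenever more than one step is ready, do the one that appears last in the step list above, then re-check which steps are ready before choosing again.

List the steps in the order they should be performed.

1 → 3 → 2 → 5 → 4

1 and 3 have no prerequisites; 1 is listed later, so 1 is first.
Next only 3 has its prerequisites met → 3.
2 and 4 are both available; 2 is listed later → 2.
5 now also ready, so the ready set is {5, 4}; 5 is listed later → 5.
4 needed 3, now all done → 4.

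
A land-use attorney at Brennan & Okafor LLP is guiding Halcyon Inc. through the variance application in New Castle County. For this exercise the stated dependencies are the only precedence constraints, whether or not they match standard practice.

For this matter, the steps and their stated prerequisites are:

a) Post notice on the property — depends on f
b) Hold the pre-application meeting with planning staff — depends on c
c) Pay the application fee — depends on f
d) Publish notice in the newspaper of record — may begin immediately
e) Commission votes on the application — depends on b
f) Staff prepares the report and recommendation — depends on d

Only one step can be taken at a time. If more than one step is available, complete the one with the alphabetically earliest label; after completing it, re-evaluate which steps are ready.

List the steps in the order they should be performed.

d is the only step with nothing outstanding, so it goes first.
f needed d, now all done → f.
a and c are both available; a has the earlier label → a.
c is the only step now ready → c.
That leaves b as the only ready step → b.
e needed b, now all done → e.

d, f, a, c, b, e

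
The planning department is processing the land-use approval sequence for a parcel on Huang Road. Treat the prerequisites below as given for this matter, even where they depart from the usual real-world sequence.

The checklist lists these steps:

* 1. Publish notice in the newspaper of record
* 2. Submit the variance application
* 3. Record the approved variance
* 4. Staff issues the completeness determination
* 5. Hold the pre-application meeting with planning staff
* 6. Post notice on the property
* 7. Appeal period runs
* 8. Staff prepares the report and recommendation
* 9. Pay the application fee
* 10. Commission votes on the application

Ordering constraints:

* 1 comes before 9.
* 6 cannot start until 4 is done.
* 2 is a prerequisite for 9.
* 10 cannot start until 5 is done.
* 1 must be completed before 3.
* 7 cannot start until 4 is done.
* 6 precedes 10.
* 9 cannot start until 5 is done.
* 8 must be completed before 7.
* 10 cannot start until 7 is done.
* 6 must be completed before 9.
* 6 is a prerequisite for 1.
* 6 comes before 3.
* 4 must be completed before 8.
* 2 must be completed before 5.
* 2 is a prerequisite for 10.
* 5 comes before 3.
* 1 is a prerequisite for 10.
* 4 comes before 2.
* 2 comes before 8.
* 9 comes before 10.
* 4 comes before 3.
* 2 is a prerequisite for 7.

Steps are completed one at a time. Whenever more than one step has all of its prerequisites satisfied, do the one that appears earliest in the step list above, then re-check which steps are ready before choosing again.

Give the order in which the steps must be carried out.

4 is the only step with nothing outstanding, so it goes first.
Now 2 and 6 have their prerequisites met. 2 is listed earlier, so 2 next.
5 and 8 now also ready, so the ready set is {5, 6, 8}; 5 is listed earlier → 5.
Ready: 6 and 8. 6 is listed earlier → 6.
1 now also ready, so the ready set is {1, 8}; 1 is listed earlier → 1.
3 and 9 now also ready, so the ready set is {3, 8, 9}; 3 is listed earlier → 3.
8 and 9 are both available; 8 is listed earlier → 8.
7 now also ready, so the ready set is {7, 9}; 7 is listed earlier → 7.
Next only 9 has its prerequisites met → 9.
10 is the only step now ready → 10.

4, 2, 5, 6, 1, 3, 8, 7, 9, 10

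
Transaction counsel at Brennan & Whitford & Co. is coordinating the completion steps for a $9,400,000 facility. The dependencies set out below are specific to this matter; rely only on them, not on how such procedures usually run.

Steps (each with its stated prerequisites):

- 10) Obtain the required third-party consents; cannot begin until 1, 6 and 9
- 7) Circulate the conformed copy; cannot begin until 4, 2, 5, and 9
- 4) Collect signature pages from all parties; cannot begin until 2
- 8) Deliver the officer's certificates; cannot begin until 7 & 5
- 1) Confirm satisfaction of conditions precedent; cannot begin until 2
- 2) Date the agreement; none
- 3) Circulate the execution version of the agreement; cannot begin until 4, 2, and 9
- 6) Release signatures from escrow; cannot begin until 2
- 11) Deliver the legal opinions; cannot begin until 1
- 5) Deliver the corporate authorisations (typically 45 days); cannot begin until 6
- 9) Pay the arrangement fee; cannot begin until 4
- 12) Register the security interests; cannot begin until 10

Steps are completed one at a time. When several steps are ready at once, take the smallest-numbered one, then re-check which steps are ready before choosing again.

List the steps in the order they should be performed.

2 has no prerequisites → 2 first.
1, 4 and 6 are all available; 1 has the earlier label → 1.
Now 4, 6 and 11 have their prerequisites met. 4 has the earlier label, so 4 next.
Now 6, 9 and 11 have their prerequisites met. 6 has the earlier label, so 6 next.
5 now also ready, so the ready set is {5, 9, 11}; 5 has the earlier label → 5.
9 and 11 are both available; 9 has the earlier label → 9.
3, 7, 10 and 11 are all available; 3 has the earlier label → 3.
7, 10 and 11 are all available; 7 has the earlier label → 7.
Ready: 8, 10 and 11. 8 has the earlier label → 8.
10 and 11 are both available; 10 has the earlier label → 10.
12 now also ready, so the ready set is {11, 12}; 11 has the earlier label → 11.
12 needed 10, now all done → 12.

2, 1, 4, 6, 5, 9, 3, 7, 8, 10, 11, 12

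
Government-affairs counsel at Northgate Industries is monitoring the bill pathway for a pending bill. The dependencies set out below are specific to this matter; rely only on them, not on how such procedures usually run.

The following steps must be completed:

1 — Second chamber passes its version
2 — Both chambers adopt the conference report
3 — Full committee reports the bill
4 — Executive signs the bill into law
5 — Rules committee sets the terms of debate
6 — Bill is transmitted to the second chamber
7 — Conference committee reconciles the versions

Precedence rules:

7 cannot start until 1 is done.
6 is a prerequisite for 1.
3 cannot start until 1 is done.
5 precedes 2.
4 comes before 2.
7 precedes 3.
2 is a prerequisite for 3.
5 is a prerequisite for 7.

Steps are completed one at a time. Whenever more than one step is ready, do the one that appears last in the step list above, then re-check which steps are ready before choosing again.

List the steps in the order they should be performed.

6, 5, 4, 2, 1, 7, 3

Nothing is required for 6, 5 and 4. 6 is listed later → 6 first.
Ready: 5, 4 and 1. 5 is listed later → 5.
4 and 1 are both available; 4 is listed later → 4.
2 and 1 are both available; 2 is listed later → 2.
1 needed 6, now all done → 1.
That leaves 7 as the only ready step → 7.
3 needed 7, 2 and 1, now all done → 3.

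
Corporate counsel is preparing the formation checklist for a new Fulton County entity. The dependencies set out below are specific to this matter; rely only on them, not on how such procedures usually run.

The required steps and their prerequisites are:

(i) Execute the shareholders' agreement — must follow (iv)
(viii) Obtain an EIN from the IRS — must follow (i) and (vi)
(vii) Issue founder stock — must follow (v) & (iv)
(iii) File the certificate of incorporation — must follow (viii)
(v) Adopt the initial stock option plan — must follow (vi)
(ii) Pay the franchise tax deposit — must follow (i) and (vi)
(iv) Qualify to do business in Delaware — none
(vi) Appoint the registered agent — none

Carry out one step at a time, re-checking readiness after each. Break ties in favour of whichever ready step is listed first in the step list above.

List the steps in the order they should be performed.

(iv) → (i) → (vi) → (viii) → (iii) → (v) → (vii) → (ii)

(iv) and (vi) have no prerequisites; (iv) is listed earlier, so (iv) is first.
(i) now also ready, so the ready set is {(i), (vi)}; (i) is listed earlier → (i).
Next only (vi) has its prerequisites met → (vi).
Now (viii), (v) and (ii) have their prerequisites met. (viii) is listed earlier, so (viii) next.
(iii) now also ready, so the ready set is {(iii), (v), (ii)}; (iii) is listed earlier → (iii).
Now (v) and (ii) have their prerequisites met. (v) is listed earlier, so (v) next.
(vii) now also ready, so the ready set is {(vii), (ii)}; (vii) is listed earlier → (vii).
That leaves (ii) as the only ready step → (ii).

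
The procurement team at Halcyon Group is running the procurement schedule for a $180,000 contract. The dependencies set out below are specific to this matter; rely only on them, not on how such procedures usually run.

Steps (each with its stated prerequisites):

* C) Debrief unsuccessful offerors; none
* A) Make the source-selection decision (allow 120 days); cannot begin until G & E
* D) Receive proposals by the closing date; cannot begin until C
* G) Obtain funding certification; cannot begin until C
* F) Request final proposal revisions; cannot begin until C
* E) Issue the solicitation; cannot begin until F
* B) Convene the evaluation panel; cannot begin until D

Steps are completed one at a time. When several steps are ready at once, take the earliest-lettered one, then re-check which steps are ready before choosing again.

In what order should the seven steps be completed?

C, D, B, F, E, G, A

C has no prerequisites → C first.
Ready: D, F and G. D has the earlier label → D.
Now B, F and G have their prerequisites met. B has the earlier label, so B next.
Ready: F and G. F has the earlier label → F.
E and G are both available; E has the earlier label → E.
G is the only step now ready → G.
That leaves A as the only ready step → A.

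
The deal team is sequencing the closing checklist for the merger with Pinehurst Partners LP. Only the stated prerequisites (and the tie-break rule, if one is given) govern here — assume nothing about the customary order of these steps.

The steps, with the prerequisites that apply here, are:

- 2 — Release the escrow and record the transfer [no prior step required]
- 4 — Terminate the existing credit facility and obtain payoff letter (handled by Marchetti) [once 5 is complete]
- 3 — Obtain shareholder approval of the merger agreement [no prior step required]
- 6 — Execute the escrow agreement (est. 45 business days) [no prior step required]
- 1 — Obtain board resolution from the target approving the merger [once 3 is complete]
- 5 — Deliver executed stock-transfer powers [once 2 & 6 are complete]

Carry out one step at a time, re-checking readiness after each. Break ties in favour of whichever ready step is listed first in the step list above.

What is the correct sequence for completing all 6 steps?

2, 3, 6, 1, 5, 4

2, 3 and 6 have no prerequisites; 2 is listed earlier, so 2 is first.
Now 3 and 6 have their prerequisites met. 3 is listed earlier, so 3 next.
1 now also ready, so the ready set is {6, 1}; 6 is listed earlier → 6.
5 now also ready, so the ready set is {1, 5}; 1 is listed earlier → 1.
5 needed 2 and 6, now all done → 5.
4 is the only step now ready → 4.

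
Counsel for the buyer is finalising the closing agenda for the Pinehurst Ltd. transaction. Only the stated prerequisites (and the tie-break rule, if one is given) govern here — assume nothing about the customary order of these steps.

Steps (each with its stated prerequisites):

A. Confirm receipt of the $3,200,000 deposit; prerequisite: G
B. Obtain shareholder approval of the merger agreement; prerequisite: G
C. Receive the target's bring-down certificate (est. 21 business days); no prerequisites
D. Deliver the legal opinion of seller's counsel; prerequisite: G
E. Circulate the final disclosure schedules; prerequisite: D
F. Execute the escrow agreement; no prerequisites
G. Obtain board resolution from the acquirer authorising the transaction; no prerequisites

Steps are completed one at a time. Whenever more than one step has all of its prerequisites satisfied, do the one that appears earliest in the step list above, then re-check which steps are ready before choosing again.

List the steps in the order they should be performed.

C, F and G have no prerequisites; C is listed earlier, so C is first.
Now F and G have their prerequisites met. F is listed earlier, so F next.
That leaves G as the only ready step → G.
Now A, B and D have their prerequisites met. A is listed earlier, so A next.
Now B and D have their prerequisites met. B is listed earlier, so B next.
D is the only step now ready → D.
E is the only step now ready → E.

C F G A B D E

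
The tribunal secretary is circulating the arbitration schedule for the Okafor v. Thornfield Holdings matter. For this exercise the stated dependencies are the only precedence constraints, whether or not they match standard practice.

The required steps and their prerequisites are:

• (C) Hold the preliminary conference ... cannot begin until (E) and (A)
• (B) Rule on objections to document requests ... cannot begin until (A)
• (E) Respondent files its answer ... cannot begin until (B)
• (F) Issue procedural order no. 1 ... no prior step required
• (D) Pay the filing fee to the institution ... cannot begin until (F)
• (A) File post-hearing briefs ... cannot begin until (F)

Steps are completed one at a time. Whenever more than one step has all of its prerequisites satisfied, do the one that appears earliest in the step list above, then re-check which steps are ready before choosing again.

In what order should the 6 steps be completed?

Only (F) has no prerequisites, so it is first.
Now (D) and (A) have their prerequisites met. (D) is listed earlier, so (D) next.
That leaves (A) as the only ready step → (A).
Next only (B) has its prerequisites met → (B).
That leaves (E) as the only ready step → (E).
(C) is the only step now ready → (C).

(F) (D) (A) (B) (E) (C)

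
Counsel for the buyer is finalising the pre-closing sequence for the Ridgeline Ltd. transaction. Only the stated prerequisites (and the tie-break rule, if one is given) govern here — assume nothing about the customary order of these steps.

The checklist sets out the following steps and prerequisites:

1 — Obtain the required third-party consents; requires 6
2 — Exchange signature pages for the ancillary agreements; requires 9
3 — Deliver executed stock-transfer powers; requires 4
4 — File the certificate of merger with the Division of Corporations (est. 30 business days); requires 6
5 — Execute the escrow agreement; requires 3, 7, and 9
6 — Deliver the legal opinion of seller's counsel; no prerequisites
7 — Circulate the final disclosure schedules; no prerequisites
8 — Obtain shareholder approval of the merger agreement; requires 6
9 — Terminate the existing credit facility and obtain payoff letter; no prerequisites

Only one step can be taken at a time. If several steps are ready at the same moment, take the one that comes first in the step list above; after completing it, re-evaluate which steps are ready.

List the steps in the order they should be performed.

6, 1, 4, 3, 7, 8, 9, 2, 5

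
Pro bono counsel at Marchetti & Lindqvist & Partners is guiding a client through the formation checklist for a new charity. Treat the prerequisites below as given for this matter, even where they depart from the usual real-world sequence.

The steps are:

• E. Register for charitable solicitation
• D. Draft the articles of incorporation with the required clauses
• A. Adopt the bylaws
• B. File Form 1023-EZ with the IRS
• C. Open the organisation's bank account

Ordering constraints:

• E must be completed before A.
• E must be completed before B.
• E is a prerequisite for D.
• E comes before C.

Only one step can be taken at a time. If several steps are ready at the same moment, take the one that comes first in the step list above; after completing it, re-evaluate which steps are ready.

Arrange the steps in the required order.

E is the only step with nothing outstanding, so it goes first.
Now D, A, B and C have their prerequisites met. D is listed earlier, so D next.
A, B and C are all available; A is listed earlier → A.
B and C are both available; B is listed earlier → B.
That leaves C as the only ready step → C.

E, D, A, B, C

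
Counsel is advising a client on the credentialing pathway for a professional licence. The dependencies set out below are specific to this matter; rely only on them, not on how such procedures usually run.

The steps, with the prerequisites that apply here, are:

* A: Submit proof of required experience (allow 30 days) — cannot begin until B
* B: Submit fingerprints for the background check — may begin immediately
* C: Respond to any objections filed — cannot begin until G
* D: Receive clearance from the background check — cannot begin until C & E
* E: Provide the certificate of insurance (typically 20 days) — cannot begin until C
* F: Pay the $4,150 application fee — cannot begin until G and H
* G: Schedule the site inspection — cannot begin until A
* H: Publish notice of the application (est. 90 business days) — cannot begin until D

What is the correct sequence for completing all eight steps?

B, A, G, C, E, D, H, F

B is the only step with nothing outstanding, so it goes first.
A is the only step now ready → A.
G needed A, now all done → G.
C is the only step now ready → C.
Next only E has its prerequisites met → E.
D is the only step now ready → D.
H needed D, now all done → H.
Next only F has its prerequisites met → F.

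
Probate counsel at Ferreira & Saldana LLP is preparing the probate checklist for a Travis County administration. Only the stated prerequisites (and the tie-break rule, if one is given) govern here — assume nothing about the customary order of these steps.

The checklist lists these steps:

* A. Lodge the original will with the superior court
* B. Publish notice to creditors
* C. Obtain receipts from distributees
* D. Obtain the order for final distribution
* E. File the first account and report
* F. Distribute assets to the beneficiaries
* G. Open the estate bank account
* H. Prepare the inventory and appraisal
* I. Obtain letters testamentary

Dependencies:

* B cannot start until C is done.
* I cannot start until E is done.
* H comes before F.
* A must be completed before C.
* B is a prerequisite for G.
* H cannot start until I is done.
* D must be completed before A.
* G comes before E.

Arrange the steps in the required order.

D A C B G E I H F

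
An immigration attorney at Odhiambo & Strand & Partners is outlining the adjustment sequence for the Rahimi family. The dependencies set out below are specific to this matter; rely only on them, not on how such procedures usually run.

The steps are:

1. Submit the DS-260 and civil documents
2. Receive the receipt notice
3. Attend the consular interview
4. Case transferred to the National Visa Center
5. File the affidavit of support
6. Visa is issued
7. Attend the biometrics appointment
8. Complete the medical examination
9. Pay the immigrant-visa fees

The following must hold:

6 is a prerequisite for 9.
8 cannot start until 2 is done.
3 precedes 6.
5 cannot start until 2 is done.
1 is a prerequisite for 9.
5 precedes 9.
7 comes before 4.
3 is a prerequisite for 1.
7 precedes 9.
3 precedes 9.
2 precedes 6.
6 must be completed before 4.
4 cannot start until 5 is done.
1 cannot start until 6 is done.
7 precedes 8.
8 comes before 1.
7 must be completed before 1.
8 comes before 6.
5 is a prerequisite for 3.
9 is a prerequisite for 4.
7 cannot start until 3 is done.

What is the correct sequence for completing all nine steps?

2 is the only step with nothing outstanding, so it goes first.
5 is the only step now ready → 5.
3 needed 5, now all done → 3.
That leaves 7 as the only ready step → 7.
8 needed 2 and 7, now all done → 8.
6 is the only step now ready → 6.
1 needed 3, 6, 7 and 8, now all done → 1.
That leaves 9 as the only ready step → 9.
4 needed 5, 6, 7 and 9, now all done → 4.

2 5 3 7 8 6 1 9 4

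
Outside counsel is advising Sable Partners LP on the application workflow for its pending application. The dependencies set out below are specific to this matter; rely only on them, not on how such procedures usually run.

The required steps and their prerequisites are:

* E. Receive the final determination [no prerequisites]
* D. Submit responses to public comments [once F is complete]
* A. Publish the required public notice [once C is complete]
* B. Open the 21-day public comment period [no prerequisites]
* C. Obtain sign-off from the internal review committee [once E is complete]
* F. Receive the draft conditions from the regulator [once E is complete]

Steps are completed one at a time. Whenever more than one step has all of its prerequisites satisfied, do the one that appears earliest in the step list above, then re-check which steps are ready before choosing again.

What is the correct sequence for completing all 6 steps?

Nothing is required for E and B. E is listed earlier → E first.
C and F now also ready, so the ready set is {B, C, F}; B is listed earlier → B.
Ready: C and F. C is listed earlier → C.
Now A and F have their prerequisites met. A is listed earlier, so A next.
F is the only step now ready → F.
That leaves D as the only ready step → D.

E, B, C, A, F, D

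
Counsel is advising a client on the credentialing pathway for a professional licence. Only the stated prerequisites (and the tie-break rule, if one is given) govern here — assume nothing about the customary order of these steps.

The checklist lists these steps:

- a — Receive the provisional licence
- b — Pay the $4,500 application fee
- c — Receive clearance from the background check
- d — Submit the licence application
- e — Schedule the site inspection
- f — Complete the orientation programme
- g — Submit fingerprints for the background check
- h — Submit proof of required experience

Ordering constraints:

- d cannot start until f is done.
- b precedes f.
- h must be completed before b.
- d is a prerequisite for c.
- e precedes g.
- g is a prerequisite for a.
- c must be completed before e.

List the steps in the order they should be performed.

h, b, f, d, c, e, g, a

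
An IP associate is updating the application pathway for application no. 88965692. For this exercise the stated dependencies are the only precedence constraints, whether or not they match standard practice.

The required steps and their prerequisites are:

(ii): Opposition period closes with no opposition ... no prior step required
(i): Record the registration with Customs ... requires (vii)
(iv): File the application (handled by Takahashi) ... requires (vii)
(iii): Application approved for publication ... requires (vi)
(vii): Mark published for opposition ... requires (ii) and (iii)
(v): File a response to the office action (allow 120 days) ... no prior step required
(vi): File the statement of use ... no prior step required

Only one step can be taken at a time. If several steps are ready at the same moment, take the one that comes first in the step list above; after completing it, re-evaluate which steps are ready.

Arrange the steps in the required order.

(ii), (v), (vi), (iii), (vii), (i), (iv)

Nothing is required for (ii), (v) and (vi). (ii) is listed earlier → (ii) first.
(v) and (vi) are both available; (v) is listed earlier → (v).
(vi) is the only step now ready → (vi).
(iii) needed (vi), now all done → (iii).
(vii) needed (ii) and (iii), now all done → (vii).
Ready: (i) and (iv). (i) is listed earlier → (i).
(iv) needed (vii), now all done → (iv).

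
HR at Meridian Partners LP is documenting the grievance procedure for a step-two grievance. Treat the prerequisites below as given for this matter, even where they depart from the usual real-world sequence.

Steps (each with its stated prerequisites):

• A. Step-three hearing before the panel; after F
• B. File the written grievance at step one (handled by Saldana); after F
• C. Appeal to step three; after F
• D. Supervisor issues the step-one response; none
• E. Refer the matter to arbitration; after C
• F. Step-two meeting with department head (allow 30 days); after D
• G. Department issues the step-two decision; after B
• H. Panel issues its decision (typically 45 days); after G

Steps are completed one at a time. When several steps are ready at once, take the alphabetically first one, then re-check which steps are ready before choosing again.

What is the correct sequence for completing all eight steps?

D, F, A, B, C, E, G, H

D has no prerequisites → D first.
F is the only step now ready → F.
Ready: A, B and C. A has the earlier label → A.
B and C are both available; B has the earlier label → B.
C and G are both available; C has the earlier label → C.
E now also ready, so the ready set is {E, G}; E has the earlier label → E.
G needed B, now all done → G.
Next only H has its prerequisites met → H.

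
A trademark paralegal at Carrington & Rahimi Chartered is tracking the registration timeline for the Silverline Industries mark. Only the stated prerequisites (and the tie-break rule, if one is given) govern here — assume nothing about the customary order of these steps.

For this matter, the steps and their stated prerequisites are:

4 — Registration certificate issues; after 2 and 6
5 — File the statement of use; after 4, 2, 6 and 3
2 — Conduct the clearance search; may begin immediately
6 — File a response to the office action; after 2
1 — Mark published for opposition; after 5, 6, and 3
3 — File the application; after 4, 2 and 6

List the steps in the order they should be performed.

2, 6, 4, 3, 5, 1

2 has no prerequisites → 2 first.
6 needed 2, now all done → 6.
That leaves 4 as the only ready step → 4.
That leaves 3 as the only ready step → 3.
5 needed 4, 2, 6 and 3, now all done → 5.
1 needed 5, 6 and 3, now all done → 1.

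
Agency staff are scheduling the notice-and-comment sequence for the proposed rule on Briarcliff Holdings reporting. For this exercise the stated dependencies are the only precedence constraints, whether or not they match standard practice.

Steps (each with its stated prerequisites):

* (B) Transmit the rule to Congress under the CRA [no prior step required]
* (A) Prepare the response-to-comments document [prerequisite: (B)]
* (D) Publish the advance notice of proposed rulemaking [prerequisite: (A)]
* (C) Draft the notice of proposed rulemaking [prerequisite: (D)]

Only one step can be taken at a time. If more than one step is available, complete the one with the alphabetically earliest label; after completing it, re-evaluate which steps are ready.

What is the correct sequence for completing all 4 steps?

(B) (A) (D) (C)

(B) is the only step with nothing outstanding, so it goes first.
(A) needed (B), now all done → (A).
(D) needed (A), now all done → (D).
That leaves (C) as the only ready step → (C).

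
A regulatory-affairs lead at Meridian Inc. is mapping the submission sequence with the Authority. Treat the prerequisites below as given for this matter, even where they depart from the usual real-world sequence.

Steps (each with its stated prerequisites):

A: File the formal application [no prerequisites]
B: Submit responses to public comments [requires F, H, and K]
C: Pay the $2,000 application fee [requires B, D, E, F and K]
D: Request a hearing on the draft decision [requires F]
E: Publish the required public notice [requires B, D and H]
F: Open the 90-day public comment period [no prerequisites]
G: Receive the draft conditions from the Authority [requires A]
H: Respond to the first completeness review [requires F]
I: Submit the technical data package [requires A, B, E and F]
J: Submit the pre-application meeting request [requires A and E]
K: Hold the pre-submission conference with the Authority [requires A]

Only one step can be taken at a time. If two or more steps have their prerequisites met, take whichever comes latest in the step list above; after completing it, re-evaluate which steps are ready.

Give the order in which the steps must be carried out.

F and A have no prerequisites; F is listed later, so F is first.
H and D now also ready, so the ready set is {H, D, A}; H is listed later → H.
Now D and A have their prerequisites met. D is listed later, so D next.
That leaves A as the only ready step → A.
Ready: K and G. K is listed later → K.
B now also ready, so the ready set is {G, B}; G is listed later → G.
That leaves B as the only ready step → B.
E needed H, D and B, now all done → E.
Ready: J, I and C. J is listed later → J.
I and C are both available; I is listed later → I.
C needed K, F, E, D and B, now all done → C.

F, H, D, A, K, G, B, E, J, I, C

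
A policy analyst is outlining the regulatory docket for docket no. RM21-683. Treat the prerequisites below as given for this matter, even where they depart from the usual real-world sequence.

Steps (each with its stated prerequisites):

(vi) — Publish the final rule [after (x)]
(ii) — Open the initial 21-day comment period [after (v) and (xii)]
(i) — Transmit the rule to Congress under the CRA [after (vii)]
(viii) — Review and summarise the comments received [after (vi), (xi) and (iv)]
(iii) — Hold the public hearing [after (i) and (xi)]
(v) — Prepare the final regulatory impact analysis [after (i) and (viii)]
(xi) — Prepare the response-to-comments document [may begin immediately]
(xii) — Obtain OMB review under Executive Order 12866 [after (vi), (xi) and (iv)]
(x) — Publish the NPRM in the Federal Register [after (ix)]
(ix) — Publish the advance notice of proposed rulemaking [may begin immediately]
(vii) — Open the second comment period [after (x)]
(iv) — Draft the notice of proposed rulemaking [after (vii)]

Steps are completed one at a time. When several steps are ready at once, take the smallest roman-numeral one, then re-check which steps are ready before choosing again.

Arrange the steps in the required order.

Nothing is required for (ix) and (xi). (ix) has the earlier label → (ix) first.
Now (x) and (xi) have their prerequisites met. (x) has the earlier label, so (x) next.
Now (vi), (vii) and (xi) have their prerequisites met. (vi) has the earlier label, so (vi) next.
Now (vii) and (xi) have their prerequisites met. (vii) has the earlier label, so (vii) next.
Ready: (i), (iv) and (xi). (i) has the earlier label → (i).
Ready: (iv) and (xi). (iv) has the earlier label → (iv).
Next only (xi) has its prerequisites met → (xi).
Now (iii), (viii) and (xii) have their prerequisites met. (iii) has the earlier label, so (iii) next.
Ready: (viii) and (xii). (viii) has the earlier label → (viii).
Ready: (v) and (xii). (v) has the earlier label → (v).
That leaves (xii) as the only ready step → (xii).
(ii) needed (v) and (xii), now all done → (ii).

(ix) → (x) → (vi) → (vii) → (i) → (iv) → (xi) → (iii) → (viii) → (v) → (xii) → (ii)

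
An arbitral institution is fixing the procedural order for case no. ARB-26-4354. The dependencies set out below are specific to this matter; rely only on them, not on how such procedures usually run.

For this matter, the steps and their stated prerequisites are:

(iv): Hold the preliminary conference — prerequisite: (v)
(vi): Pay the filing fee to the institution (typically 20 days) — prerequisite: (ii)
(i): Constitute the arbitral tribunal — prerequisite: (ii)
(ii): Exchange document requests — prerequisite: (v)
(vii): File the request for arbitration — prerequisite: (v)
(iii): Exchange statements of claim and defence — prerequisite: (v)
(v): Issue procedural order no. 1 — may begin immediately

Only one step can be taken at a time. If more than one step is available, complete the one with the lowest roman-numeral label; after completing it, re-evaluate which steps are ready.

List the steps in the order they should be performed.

(v), (ii), (i), (iii), (iv), (vi), (vii)

(v) has no prerequisites → (v) first.
Now (ii), (iii), (iv) and (vii) have their prerequisites met. (ii) has the earlier label, so (ii) next.
(i) and (vi) now also ready, so the ready set is {(i), (iii), (iv), (vi), (vii)}; (i) has the earlier label → (i).
Now (iii), (iv), (vi) and (vii) have their prerequisites met. (iii) has the earlier label, so (iii) next.
Now (iv), (vi) and (vii) have their prerequisites met. (iv) has the earlier label, so (iv) next.
Ready: (vi) and (vii). (vi) has the earlier label → (vi).
(vii) is the only step now ready → (vii).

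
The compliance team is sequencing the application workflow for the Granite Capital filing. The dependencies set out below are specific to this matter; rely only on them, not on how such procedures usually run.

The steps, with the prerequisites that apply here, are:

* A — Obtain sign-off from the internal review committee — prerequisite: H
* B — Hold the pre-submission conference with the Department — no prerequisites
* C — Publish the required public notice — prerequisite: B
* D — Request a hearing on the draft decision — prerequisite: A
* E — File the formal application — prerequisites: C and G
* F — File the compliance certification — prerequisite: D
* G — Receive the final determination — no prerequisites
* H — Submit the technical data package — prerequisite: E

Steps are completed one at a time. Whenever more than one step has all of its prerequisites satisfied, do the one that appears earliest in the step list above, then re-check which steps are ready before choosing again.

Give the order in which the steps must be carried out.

B → C → G → E → H → A → D → F

Nothing is required for B and G. B is listed earlier → B first.
C and G are both available; C is listed earlier → C.
That leaves G as the only ready step → G.
Next only E has its prerequisites met → E.
H needed E, now all done → H.
That leaves A as the only ready step → A.
D is the only step now ready → D.
F is the only step now ready → F.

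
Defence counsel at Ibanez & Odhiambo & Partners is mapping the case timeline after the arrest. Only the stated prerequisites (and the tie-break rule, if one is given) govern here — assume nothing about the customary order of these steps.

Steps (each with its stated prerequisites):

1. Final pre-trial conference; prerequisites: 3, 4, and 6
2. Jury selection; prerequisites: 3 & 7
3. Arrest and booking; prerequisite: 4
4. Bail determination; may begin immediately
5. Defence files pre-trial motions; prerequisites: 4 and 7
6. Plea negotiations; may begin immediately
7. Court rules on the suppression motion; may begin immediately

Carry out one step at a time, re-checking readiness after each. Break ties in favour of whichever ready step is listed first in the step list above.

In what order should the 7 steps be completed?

4, 6 and 7 have no prerequisites; 4 is listed earlier, so 4 is first.
3 now also ready, so the ready set is {3, 6, 7}; 3 is listed earlier → 3.
Ready: 6 and 7. 6 is listed earlier → 6.
Ready: 1 and 7. 1 is listed earlier → 1.
That leaves 7 as the only ready step → 7.
Ready: 2 and 5. 2 is listed earlier → 2.
5 is the only step now ready → 5.

4 → 3 → 6 → 1 → 7 → 2 → 5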